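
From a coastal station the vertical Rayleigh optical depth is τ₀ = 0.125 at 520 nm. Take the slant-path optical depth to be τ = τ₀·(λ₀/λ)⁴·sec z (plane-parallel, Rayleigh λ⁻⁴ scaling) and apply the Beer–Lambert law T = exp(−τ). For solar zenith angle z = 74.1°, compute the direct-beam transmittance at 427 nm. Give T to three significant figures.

sec 74.1° = 3.6502.
τ = 0.125 × (520/427)⁴ × 3.6502 = 0.125 × 2.1994 × 3.6502 = 1.0035.
T = exp(−1.0035) = 0.3666.

0.367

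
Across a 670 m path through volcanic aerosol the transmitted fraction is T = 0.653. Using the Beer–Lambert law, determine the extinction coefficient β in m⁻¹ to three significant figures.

0.000636 m⁻¹

Beer–Lambert: T = exp(−βL) ⇒ β = −ln(T)/L = −ln(0.653)/670 = 0.4262/670 = 0.0006361 m⁻¹.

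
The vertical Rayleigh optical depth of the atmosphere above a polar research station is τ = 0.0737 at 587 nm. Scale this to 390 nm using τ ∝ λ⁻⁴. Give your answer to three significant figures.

0.378

τ(390 nm) = τ(587 nm) × (587/390)⁴ = 0.0737 × (1.5051)⁴ = 0.0737 × 5.1321 = 0.3782.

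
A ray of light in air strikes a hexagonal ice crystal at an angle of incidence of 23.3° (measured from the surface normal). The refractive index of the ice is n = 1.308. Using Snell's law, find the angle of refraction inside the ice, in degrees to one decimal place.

17.6°

Snell: sin θ_r = sin θ_i / n = sin 23.3° / 1.308 = 0.3955 / 1.308 = 0.3024.
θ_r = arcsin(0.3024) = 17.60°.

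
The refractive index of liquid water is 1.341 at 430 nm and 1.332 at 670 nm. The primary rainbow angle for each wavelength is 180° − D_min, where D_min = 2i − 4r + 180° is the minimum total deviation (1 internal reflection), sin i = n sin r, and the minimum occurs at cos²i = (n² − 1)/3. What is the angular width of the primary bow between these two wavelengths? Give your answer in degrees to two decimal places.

At 430 nm (n = 1.341): cos²i = 0.26609 → i = 58.946°, r = 39.705°, D_min = 139.071°, rainbow angle = 40.929°.
At 670 nm (n = 1.332): cos²i = 0.25807 → i = 59.469°, r = 40.290°, D_min = 137.776°, rainbow angle = 42.224°.
Angular width = |40.929° − 42.224°| = 1.295°.

1.29°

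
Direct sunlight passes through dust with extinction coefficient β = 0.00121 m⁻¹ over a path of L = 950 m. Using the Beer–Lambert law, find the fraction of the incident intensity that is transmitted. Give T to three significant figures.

0.317

τ = β·L = 0.00121 × 950 = 1.1495.
T = exp(−1.1495) = 0.3168.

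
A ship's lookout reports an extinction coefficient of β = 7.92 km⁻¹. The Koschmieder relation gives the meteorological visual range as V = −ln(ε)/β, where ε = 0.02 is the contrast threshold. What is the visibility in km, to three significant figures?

0.494 km

V = −ln(0.02) / 7.92 = 3.912 / 7.92 = 0.4939 km.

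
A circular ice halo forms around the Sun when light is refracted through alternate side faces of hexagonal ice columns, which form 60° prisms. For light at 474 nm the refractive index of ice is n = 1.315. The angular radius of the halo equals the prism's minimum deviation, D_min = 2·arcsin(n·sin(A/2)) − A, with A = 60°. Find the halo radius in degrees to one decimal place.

22.2°

n·sin(A/2) = 1.315 × sin 30° = 1.315 × 0.5000 = 0.6575.
D_min = 2·arcsin(0.6575) − 60° = 2 × 41.109° − 60° = 22.219°.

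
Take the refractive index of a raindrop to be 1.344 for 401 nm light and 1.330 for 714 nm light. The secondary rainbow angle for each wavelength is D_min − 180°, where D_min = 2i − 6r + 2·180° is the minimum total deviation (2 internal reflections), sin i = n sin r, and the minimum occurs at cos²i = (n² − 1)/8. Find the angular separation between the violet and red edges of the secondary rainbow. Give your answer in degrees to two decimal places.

3.63°

At 401 nm (n = 1.344): cos²i = 0.10079 → i = 71.490°, r = 44.874°, D_min = 233.733°, rainbow angle = 53.733°.
At 714 nm (n = 1.330): cos²i = 0.09611 → i = 71.940°, r = 45.630°, D_min = 230.101°, rainbow angle = 50.101°.
Angular width = |53.733° − 50.101°| = 3.632°.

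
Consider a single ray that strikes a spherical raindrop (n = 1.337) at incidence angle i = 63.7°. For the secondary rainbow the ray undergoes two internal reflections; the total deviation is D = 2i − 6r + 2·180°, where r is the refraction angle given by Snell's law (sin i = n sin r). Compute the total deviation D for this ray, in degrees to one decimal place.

sin r = sin 63.7° / 1.337 = 0.8965/1.337 = 0.6705; r = 42.11°.
D = 2·63.7° − 6·42.11° + 2·180° = 127.40° − 252.64° + 360° = 234.76°.

234.8°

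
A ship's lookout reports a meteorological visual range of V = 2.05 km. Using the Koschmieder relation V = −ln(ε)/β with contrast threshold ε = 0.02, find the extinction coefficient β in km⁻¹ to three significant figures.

1.91 km⁻¹

β = −ln(0.02) / V = 3.912 / 2.05 = 1.9083 km⁻¹.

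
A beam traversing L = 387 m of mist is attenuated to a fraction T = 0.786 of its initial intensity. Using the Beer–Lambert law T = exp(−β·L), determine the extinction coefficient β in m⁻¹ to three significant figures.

0.000622 m⁻¹

Beer–Lambert: T = exp(−βL) ⇒ β = −ln(T)/L = −ln(0.786)/387 = 0.2408/387 = 0.0006222 m⁻¹.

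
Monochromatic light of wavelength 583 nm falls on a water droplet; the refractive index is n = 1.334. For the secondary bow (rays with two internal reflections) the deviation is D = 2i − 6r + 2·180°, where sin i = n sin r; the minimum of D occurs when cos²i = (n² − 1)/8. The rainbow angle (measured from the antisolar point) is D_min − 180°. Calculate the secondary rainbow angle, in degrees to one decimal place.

51.2°

cos²i = (1.77956 − 1)/8 = 0.09744; i = arccos(0.31216) = 71.810°.
sin r = sin 71.810°/1.334 = 0.71217; r = 45.411°.
D_min = 2·71.810° − 6·45.411° + 360° = 231.153°.
Rainbow angle = D_min − 180° = 51.153°.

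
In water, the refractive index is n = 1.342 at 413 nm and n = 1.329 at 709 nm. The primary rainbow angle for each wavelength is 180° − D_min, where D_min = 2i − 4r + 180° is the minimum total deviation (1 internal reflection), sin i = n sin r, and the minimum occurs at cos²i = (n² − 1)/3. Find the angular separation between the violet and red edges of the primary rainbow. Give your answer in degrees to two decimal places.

At 413 nm (n = 1.342): cos²i = 0.26699 → i = 58.888°, r = 39.641°, D_min = 139.213°, rainbow angle = 40.787°.
At 709 nm (n = 1.329): cos²i = 0.25541 → i = 59.643°, r = 40.487°, D_min = 137.337°, rainbow angle = 42.663°.
Angular width = |40.787° − 42.663°| = 1.876°.

1.88°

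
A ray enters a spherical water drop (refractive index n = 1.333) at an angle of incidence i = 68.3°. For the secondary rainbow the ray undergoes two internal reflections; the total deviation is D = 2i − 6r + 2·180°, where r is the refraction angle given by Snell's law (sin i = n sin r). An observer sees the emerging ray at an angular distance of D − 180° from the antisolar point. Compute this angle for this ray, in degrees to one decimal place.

51.5°

sin r = sin 68.3° / 1.333 = 0.9291/1.333 = 0.6970; r = 44.19°.
D = 2·68.3° − 6·44.19° + 2·180° = 136.60° − 265.13° + 360° = 231.47°.
Angle from antisolar point = D − 180° = 51.47°.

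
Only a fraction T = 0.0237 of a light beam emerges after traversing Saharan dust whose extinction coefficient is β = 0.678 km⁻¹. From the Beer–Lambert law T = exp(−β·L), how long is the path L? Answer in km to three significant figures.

5.52 km

Beer–Lambert: T = exp(−βL) ⇒ L = −ln(T)/β = −ln(0.0237)/0.678 = 3.7423/0.678 = 5.52 km.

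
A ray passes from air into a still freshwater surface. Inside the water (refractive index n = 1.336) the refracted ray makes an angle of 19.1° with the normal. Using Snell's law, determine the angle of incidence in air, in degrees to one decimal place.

Snell: sin θ_i = n · sin θ_r = 1.336 × sin 19.1° = 1.336 × 0.3272 = 0.4372.
θ_i = arcsin(0.4372) = 25.92°.

25.9°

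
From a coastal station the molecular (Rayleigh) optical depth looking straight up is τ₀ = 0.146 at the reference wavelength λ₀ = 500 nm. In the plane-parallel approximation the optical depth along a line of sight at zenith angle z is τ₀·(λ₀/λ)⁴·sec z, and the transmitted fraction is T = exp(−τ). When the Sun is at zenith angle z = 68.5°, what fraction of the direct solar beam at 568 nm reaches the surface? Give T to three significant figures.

0.787

sec 68.5° = 2.7285.
τ = 0.146 × (500/568)⁴ × 2.7285 = 0.146 × 0.6005 × 2.7285 = 0.2392.
T = exp(−0.2392) = 0.7873.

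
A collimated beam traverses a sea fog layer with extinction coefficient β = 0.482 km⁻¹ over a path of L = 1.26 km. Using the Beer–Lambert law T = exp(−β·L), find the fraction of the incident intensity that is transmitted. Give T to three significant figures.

τ = β·L = 0.482 × 1.26 = 0.6073.
T = exp(−0.6073) = 0.5448.

0.545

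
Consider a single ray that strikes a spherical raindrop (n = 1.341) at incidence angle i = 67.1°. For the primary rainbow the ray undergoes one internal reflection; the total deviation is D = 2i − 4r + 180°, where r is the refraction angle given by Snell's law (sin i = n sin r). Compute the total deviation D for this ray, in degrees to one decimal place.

sin r = sin 67.1° / 1.341 = 0.9212/1.341 = 0.6869; r = 43.39°.
D = 2·67.1° − 4·43.39° + 180° = 134.20° − 173.55° + 180° = 140.65°.

140.6°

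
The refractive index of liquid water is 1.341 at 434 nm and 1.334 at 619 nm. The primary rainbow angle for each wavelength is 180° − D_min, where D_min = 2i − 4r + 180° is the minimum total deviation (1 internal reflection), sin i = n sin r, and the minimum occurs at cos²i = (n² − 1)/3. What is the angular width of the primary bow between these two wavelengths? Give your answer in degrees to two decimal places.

At 434 nm (n = 1.341): cos²i = 0.26609 → i = 58.946°, r = 39.705°, D_min = 139.071°, rainbow angle = 40.929°.
At 619 nm (n = 1.334): cos²i = 0.25985 → i = 59.352°, r = 40.159°, D_min = 138.067°, rainbow angle = 41.933°.
Angular width = |40.929° − 41.933°| = 1.004°.

1.00°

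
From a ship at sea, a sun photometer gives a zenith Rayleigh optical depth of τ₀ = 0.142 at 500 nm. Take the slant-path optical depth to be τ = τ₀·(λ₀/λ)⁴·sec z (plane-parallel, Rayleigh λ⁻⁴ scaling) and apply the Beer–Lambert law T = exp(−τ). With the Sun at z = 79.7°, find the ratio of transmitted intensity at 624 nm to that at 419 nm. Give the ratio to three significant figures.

Airmass: sec 79.7° = 5.5928.
τ(624 nm) = 0.142 × (500/624)⁴ × 5.5928 = 0.142 × 0.4122 × 5.5928 = 0.3274.
τ(419 nm) = 0.142 × (500/419)⁴ × 5.5928 = 0.142 × 2.0278 × 5.5928 = 1.6104.
T(624)/T(419) = exp(τ_B − τ_A) = exp(1.2830) = 3.6076.

3.61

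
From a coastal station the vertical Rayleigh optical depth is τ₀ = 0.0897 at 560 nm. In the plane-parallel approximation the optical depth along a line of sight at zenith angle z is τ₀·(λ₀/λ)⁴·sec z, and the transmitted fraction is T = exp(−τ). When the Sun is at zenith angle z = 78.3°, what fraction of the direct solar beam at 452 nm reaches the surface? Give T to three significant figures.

sec 78.3° = 4.9313.
τ = 0.0897 × (560/452)⁴ × 4.9313 = 0.0897 × 2.3561 × 4.9313 = 1.0422.
T = exp(−1.0422) = 0.3527.

0.353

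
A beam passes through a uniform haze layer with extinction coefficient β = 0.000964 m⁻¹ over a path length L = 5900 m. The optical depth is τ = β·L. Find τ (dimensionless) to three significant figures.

τ = β·L = 0.000964 × 5900 = 5.6876.

5.69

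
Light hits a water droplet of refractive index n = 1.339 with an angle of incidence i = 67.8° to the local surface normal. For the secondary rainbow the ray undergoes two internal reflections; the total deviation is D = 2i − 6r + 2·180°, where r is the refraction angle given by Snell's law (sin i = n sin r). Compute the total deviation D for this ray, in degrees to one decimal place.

233.1°

sin r = sin 67.8° / 1.339 = 0.9259/1.339 = 0.6915; r = 43.75°.
D = 2·67.8° − 6·43.75° + 2·180° = 135.60° − 262.48° + 360° = 233.12°.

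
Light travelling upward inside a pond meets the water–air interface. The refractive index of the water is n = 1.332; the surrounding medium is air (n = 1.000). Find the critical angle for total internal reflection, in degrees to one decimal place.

sin θ_c = n_air / n = 1.000 / 1.332 = 0.7508.
θ_c = arcsin(0.7508) = 48.66°.

48.7°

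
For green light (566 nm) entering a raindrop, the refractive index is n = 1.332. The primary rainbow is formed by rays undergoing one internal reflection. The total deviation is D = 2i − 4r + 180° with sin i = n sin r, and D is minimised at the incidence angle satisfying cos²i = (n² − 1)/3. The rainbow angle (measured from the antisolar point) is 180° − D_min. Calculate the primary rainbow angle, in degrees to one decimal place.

cos²i = (1.77422 − 1)/3 = 0.25807; i = arccos(0.50801) = 59.469°.
sin r = sin 59.469°/1.332 = 0.64666; r = 40.290°.
D_min = 2·59.469° − 4·40.290° + 180° = 137.776°.
Rainbow angle = 180° − D_min = 42.224°.

42.2°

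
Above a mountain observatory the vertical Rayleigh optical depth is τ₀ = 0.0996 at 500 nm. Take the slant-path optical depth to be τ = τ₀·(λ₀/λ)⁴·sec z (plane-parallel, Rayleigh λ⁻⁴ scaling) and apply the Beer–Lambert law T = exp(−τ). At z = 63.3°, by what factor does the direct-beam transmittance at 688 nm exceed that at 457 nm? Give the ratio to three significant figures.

1.29

Airmass: sec 63.3° = 2.2256.
τ(688 nm) = 0.0996 × (500/688)⁴ × 2.2256 = 0.0996 × 0.2789 × 2.2256 = 0.0618.
τ(457 nm) = 0.0996 × (500/457)⁴ × 2.2256 = 0.0996 × 1.4329 × 2.2256 = 0.3176.
T(688)/T(457) = exp(τ_B − τ_A) = exp(0.2558) = 1.2915.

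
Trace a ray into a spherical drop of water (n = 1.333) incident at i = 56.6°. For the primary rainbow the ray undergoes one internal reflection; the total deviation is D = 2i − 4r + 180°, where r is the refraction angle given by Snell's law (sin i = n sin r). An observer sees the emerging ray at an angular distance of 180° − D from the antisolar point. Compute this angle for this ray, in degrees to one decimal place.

41.9°

sin r = sin 56.6° / 1.333 = 0.8348/1.333 = 0.6263; r = 38.78°.
D = 2·56.6° − 4·38.78° + 180° = 113.20° − 155.11° + 180° = 138.09°.
Angle from antisolar point = 180° − D = 41.91°.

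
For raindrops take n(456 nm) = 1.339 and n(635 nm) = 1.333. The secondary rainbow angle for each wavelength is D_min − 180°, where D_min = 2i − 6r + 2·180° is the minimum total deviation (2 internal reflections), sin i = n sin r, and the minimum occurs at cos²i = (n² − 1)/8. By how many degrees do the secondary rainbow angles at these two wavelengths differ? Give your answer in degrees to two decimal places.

At 456 nm (n = 1.339): cos²i = 0.09912 → i = 71.650°, r = 45.141°, D_min = 232.451°, rainbow angle = 52.451°.
At 635 nm (n = 1.333): cos²i = 0.09711 → i = 71.843°, r = 45.466°, D_min = 230.891°, rainbow angle = 50.891°.
Angular width = |52.451° − 50.891°| = 1.560°.

1.56°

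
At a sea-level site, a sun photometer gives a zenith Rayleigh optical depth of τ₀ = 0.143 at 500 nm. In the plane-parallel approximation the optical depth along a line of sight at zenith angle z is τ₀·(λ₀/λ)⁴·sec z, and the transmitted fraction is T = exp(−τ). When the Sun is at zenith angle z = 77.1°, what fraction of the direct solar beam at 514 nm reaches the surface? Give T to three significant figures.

sec 77.1° = 4.4793.
τ = 0.143 × (500/514)⁴ × 4.4793 = 0.143 × 0.8954 × 4.4793 = 0.5736.
T = exp(−0.5736) = 0.5635.

0.564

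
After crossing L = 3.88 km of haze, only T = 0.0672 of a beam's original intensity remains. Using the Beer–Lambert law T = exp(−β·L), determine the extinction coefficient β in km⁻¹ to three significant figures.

Beer–Lambert: T = exp(−βL) ⇒ β = −ln(T)/L = −ln(0.0672)/3.88 = 2.7001/3.88 = 0.6959 km⁻¹.

0.696 km⁻¹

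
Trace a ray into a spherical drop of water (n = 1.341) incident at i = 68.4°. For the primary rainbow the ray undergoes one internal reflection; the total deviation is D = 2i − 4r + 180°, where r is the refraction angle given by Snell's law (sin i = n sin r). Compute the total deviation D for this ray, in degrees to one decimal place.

141.2°

sin r = sin 68.4° / 1.341 = 0.9298/1.341 = 0.6933; r = 43.90°.
D = 2·68.4° − 4·43.90° + 180° = 136.80° − 175.58° + 180° = 141.22°.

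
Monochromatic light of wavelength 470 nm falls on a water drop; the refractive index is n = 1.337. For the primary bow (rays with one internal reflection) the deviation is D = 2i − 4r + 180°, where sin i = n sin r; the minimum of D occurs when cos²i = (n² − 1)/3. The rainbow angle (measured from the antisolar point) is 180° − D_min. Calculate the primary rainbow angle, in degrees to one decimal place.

cos²i = (1.78757 − 1)/3 = 0.26252; i = arccos(0.51237) = 59.178°.
sin r = sin 59.178°/1.337 = 0.64231; r = 39.964°.
D_min = 2·59.178° − 4·39.964° + 180° = 138.500°.
Rainbow angle = 180° − D_min = 41.500°.

41.5°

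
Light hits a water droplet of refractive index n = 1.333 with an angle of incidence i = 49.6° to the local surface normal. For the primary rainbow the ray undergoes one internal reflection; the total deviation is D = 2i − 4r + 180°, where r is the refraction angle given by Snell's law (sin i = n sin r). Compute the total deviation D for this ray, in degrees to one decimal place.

139.8°

sin r = sin 49.6° / 1.333 = 0.7615/1.333 = 0.5713; r = 34.84°.
D = 2·49.6° − 4·34.84° + 180° = 99.20° − 139.36° + 180° = 139.84°.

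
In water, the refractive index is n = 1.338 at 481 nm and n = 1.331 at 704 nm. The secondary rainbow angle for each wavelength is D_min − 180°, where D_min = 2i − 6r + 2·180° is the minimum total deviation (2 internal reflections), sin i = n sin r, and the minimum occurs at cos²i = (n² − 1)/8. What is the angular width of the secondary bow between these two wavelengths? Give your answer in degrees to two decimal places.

1.83°

At 481 nm (n = 1.338): cos²i = 0.09878 → i = 71.682°, r = 45.195°, D_min = 232.193°, rainbow angle = 52.193°.
At 704 nm (n = 1.331): cos²i = 0.09645 → i = 71.907°, r = 45.575°, D_min = 230.365°, rainbow angle = 50.365°.
Angular width = |52.193° − 50.365°| = 1.828°.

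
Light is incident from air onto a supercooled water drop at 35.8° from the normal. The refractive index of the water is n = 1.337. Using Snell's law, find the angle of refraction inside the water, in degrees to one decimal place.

25.9°

Snell: sin θ_r = sin θ_i / n = sin 35.8° / 1.337 = 0.5850 / 1.337 = 0.4375.
θ_r = arcsin(0.4375) = 25.95°.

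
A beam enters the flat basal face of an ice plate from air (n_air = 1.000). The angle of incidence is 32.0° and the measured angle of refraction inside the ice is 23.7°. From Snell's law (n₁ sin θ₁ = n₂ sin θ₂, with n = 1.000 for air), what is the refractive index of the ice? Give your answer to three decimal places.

1.318

n = sin θ_i / sin θ_r = sin 32.0° / sin 23.7° = 0.5299 / 0.4019 = 1.3184.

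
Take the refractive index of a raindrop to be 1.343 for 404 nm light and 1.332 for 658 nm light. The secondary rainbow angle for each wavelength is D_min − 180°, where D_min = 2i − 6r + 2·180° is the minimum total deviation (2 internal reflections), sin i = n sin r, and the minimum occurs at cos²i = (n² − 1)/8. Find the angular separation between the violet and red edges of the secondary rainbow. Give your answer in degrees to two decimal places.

At 404 nm (n = 1.343): cos²i = 0.10046 → i = 71.522°, r = 44.928°, D_min = 233.478°, rainbow angle = 53.478°.
At 658 nm (n = 1.332): cos²i = 0.09678 → i = 71.875°, r = 45.520°, D_min = 230.628°, rainbow angle = 50.628°.
Angular width = |53.478° − 50.628°| = 2.849°.

2.85°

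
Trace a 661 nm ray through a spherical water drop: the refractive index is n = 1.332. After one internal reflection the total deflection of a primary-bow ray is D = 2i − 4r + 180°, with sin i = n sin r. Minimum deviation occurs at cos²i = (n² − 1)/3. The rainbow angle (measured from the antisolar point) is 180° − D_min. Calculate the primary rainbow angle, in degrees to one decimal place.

cos²i = (1.77422 − 1)/3 = 0.25807; i = arccos(0.50801) = 59.469°.
sin r = sin 59.469°/1.332 = 0.64666; r = 40.290°.
D_min = 2·59.469° − 4·40.290° + 180° = 137.776°.
Rainbow angle = 180° − D_min = 42.224°.

42.2°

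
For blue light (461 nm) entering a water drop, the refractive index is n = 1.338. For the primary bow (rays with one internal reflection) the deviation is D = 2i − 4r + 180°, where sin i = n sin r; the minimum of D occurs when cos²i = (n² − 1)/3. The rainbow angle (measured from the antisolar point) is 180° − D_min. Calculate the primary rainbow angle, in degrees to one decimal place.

cos²i = (1.79024 − 1)/3 = 0.26341; i = arccos(0.51324) = 59.120°.
sin r = sin 59.120°/1.338 = 0.64144; r = 39.899°.
D_min = 2·59.120° − 4·39.899° + 180° = 138.643°.
Rainbow angle = 180° − D_min = 41.357°.

41.4°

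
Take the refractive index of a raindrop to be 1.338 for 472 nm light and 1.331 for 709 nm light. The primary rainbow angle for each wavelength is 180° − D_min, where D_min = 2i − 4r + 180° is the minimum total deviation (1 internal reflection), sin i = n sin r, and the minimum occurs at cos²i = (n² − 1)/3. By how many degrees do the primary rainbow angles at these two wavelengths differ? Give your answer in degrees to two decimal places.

At 472 nm (n = 1.338): cos²i = 0.26341 → i = 59.120°, r = 39.899°, D_min = 138.643°, rainbow angle = 41.357°.
At 709 nm (n = 1.331): cos²i = 0.25719 → i = 59.527°, r = 40.356°, D_min = 137.630°, rainbow angle = 42.370°.
Angular width = |41.357° − 42.370°| = 1.013°.

1.01°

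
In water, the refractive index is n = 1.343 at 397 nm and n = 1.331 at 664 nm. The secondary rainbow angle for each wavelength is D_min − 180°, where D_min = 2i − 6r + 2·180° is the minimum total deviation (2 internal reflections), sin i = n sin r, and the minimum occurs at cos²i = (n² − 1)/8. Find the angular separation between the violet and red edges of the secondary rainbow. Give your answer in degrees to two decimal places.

At 397 nm (n = 1.343): cos²i = 0.10046 → i = 71.522°, r = 44.928°, D_min = 233.478°, rainbow angle = 53.478°.
At 664 nm (n = 1.331): cos²i = 0.09645 → i = 71.907°, r = 45.575°, D_min = 230.365°, rainbow angle = 50.365°.
Angular width = |53.478° − 50.365°| = 3.113°.

3.11°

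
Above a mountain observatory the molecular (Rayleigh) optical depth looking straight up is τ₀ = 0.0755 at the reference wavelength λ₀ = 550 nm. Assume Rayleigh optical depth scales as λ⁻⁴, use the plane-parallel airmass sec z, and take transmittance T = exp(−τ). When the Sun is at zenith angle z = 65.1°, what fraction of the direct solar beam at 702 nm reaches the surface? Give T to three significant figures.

0.935

sec 65.1° = 2.3751.
τ = 0.0755 × (550/702)⁴ × 2.3751 = 0.0755 × 0.3768 × 2.3751 = 0.0676.
T = exp(−0.0676) = 0.9347.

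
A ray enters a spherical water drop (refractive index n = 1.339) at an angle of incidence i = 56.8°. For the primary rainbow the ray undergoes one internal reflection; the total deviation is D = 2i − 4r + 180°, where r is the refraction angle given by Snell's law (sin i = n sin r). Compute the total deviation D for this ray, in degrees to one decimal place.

sin r = sin 56.8° / 1.339 = 0.8368/1.339 = 0.6249; r = 38.68°.
D = 2·56.8° − 4·38.68° + 180° = 113.60° − 154.70° + 180° = 138.90°.

138.9°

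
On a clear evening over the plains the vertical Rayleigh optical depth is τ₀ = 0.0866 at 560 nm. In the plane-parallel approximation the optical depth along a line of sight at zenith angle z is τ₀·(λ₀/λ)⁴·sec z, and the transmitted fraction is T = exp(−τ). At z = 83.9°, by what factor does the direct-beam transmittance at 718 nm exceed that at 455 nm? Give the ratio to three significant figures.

Airmass: sec 83.9° = 9.4105.
τ(718 nm) = 0.0866 × (560/718)⁴ × 9.4105 = 0.0866 × 0.3700 × 9.4105 = 0.3016.
τ(455 nm) = 0.0866 × (560/455)⁴ × 9.4105 = 0.0866 × 2.2946 × 9.4105 = 1.8700.
T(718)/T(455) = exp(τ_B − τ_A) = exp(1.5684) = 4.7990.

4.80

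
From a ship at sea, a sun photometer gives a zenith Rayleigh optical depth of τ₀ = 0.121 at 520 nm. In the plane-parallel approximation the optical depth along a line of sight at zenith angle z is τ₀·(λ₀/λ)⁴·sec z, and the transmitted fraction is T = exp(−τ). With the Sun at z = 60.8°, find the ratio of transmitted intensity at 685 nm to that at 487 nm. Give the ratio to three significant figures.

Airmass: sec 60.8° = 2.0498.
τ(685 nm) = 0.121 × (520/685)⁴ × 2.0498 = 0.121 × 0.3321 × 2.0498 = 0.0824.
τ(487 nm) = 0.121 × (520/487)⁴ × 2.0498 = 0.121 × 1.2999 × 2.0498 = 0.3224.
T(685)/T(487) = exp(τ_B − τ_A) = exp(0.2400) = 1.2713.

1.27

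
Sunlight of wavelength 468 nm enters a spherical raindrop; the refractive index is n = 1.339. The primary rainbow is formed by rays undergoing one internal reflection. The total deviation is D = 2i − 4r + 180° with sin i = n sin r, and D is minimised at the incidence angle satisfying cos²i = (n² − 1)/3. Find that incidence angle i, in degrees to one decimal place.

cos²i = (1.339² − 1)/3 = (1.79292 − 1)/3 = 0.26431.
cos i = 0.51411, so i = 59.062°.

59.1°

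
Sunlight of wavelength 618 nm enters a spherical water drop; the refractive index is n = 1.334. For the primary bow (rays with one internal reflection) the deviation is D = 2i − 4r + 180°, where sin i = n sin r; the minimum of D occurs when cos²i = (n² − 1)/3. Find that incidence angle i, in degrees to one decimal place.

59.4°

cos²i = (1.334² − 1)/3 = (1.77956 − 1)/3 = 0.25985.
cos i = 0.50976, so i = 59.352°.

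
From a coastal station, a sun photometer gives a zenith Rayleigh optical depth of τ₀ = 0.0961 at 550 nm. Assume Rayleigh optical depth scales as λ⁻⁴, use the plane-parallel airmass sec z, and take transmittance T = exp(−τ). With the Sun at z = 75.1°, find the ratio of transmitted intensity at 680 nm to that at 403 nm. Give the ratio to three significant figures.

3.12

Airmass: sec 75.1° = 3.8890.
τ(680 nm) = 0.0961 × (550/680)⁴ × 3.8890 = 0.0961 × 0.4280 × 3.8890 = 0.1599.
τ(403 nm) = 0.0961 × (550/403)⁴ × 3.8890 = 0.0961 × 3.4692 × 3.8890 = 1.2966.
T(680)/T(403) = exp(τ_B − τ_A) = exp(1.1366) = 3.1162.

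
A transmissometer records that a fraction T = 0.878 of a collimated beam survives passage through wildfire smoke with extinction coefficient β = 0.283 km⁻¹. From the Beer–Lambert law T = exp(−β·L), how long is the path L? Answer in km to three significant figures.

Beer–Lambert: T = exp(−βL) ⇒ L = −ln(T)/β = −ln(0.878)/0.283 = 0.1301/0.283 = 0.4597 km.

0.460 km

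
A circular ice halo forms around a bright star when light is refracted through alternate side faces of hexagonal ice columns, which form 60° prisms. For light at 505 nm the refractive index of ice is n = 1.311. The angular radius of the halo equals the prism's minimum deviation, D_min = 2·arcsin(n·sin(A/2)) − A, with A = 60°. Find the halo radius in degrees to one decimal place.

21.9°

n·sin(A/2) = 1.311 × sin 30° = 1.311 × 0.5000 = 0.6555.
D_min = 2·arcsin(0.6555) − 60° = 2 × 40.958° − 60° = 21.915°.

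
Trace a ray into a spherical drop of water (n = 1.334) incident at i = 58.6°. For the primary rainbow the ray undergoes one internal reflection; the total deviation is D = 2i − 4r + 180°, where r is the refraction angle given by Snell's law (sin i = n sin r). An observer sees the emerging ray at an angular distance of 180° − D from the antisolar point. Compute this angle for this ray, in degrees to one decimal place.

sin r = sin 58.6° / 1.334 = 0.8536/1.334 = 0.6398; r = 39.78°.
D = 2·58.6° − 4·39.78° + 180° = 117.20° − 159.12° + 180° = 138.08°.
Angle from antisolar point = 180° − D = 41.92°.

41.9°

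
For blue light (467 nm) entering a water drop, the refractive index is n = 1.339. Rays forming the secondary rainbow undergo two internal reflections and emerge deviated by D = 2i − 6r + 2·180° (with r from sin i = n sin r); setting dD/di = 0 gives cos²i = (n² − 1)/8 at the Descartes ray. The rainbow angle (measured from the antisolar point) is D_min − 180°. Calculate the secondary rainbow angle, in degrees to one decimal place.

cos²i = (1.79292 − 1)/8 = 0.09912; i = arccos(0.31483) = 71.650°.
sin r = sin 71.650°/1.339 = 0.70885; r = 45.141°.
D_min = 2·71.650° − 6·45.141° + 360° = 232.451°.
Rainbow angle = D_min − 180° = 52.451°.

52.5°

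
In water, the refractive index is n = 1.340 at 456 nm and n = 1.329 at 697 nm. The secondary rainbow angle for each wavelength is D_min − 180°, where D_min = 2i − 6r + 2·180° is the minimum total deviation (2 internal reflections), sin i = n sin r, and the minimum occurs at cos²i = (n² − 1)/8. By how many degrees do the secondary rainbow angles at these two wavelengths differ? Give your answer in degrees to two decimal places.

2.87°

At 456 nm (n = 1.340): cos²i = 0.09945 → i = 71.618°, r = 45.088°, D_min = 232.709°, rainbow angle = 52.709°.
At 697 nm (n = 1.329): cos²i = 0.09578 → i = 71.972°, r = 45.685°, D_min = 229.837°, rainbow angle = 49.837°.
Angular width = |52.709° − 49.837°| = 2.872°.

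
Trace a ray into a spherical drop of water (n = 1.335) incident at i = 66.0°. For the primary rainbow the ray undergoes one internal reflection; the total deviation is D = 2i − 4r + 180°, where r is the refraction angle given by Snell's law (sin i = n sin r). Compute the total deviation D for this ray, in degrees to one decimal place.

sin r = sin 66.0° / 1.335 = 0.9135/1.335 = 0.6843; r = 43.18°.
D = 2·66.0° − 4·43.18° + 180° = 132.00° − 172.72° + 180° = 139.28°.

139.3°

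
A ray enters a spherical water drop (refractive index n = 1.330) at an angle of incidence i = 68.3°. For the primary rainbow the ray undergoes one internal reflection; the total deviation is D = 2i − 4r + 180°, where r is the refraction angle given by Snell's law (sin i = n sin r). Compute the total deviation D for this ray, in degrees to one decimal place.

sin r = sin 68.3° / 1.330 = 0.9291/1.330 = 0.6986; r = 44.31°.
D = 2·68.3° − 4·44.31° + 180° = 136.60° − 177.26° + 180° = 139.34°.

139.3°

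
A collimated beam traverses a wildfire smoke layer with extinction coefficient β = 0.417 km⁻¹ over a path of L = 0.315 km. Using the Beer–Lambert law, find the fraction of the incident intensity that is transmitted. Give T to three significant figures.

0.877

τ = β·L = 0.417 × 0.315 = 0.1314.
T = exp(−0.1314) = 0.8769.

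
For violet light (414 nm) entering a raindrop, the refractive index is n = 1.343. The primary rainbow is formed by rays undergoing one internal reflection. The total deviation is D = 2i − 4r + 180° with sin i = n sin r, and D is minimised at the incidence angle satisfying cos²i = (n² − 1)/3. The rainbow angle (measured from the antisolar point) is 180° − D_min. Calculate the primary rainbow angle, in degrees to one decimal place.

cos²i = (1.80365 − 1)/3 = 0.26788; i = arccos(0.51757) = 58.830°.
sin r = sin 58.830°/1.343 = 0.63711; r = 39.577°.
D_min = 2·58.830° − 4·39.577° + 180° = 139.354°.
Rainbow angle = 180° − D_min = 40.646°.

40.6°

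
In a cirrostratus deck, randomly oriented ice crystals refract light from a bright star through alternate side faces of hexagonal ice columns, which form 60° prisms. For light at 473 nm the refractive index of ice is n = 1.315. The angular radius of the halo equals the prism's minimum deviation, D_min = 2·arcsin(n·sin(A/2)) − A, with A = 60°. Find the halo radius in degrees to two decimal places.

22.22°

n·sin(A/2) = 1.315 × sin 30° = 1.315 × 0.5000 = 0.6575.
D_min = 2·arcsin(0.6575) − 60° = 2 × 41.109° − 60° = 22.219°.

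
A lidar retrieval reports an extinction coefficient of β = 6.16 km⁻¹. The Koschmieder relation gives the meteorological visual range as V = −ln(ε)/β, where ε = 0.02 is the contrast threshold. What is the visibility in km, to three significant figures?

V = −ln(0.02) / 6.16 = 3.912 / 6.16 = 0.6351 km.

0.635 km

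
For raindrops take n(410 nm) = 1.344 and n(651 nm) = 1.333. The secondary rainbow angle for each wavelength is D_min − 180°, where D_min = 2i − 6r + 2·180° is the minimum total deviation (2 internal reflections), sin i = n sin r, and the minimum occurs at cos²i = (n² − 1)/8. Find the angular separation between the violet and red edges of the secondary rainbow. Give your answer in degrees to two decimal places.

2.84°

At 410 nm (n = 1.344): cos²i = 0.10079 → i = 71.490°, r = 44.874°, D_min = 233.733°, rainbow angle = 53.733°.
At 651 nm (n = 1.333): cos²i = 0.09711 → i = 71.843°, r = 45.466°, D_min = 230.891°, rainbow angle = 50.891°.
Angular width = |53.733° − 50.891°| = 2.842°.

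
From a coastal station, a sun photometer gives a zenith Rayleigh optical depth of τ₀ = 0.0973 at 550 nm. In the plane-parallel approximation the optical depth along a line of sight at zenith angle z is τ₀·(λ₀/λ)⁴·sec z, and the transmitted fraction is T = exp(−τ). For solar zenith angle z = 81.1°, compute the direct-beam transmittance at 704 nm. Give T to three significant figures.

sec 81.1° = 6.4637.
τ = 0.0973 × (550/704)⁴ × 6.4637 = 0.0973 × 0.3725 × 6.4637 = 0.2343.
T = exp(−0.2343) = 0.7911.

0.791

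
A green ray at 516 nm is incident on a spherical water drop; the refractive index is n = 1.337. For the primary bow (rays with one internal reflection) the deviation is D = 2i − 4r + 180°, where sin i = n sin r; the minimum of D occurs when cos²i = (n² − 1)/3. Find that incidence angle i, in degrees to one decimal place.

59.2°

cos²i = (1.337² − 1)/3 = (1.78757 − 1)/3 = 0.26252.
cos i = 0.51237, so i = 59.178°.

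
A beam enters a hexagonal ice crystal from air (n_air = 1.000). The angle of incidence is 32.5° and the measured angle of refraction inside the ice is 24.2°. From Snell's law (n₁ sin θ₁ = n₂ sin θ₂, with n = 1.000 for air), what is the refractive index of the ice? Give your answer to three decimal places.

1.311

n = sin θ_i / sin θ_r = sin 32.5° / sin 24.2° = 0.5373 / 0.4099 = 1.3107.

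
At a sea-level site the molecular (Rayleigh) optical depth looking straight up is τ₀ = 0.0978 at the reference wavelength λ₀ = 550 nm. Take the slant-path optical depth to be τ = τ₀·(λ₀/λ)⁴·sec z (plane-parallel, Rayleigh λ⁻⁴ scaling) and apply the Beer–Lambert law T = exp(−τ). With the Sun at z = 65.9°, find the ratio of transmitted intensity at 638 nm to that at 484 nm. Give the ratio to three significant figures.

1.31

Airmass: sec 65.9° = 2.4490.
τ(638 nm) = 0.0978 × (550/638)⁴ × 2.4490 = 0.0978 × 0.5523 × 2.4490 = 0.1323.
τ(484 nm) = 0.0978 × (550/484)⁴ × 2.4490 = 0.0978 × 1.6675 × 2.4490 = 0.3994.
T(638)/T(484) = exp(τ_B − τ_A) = exp(0.2671) = 1.3062.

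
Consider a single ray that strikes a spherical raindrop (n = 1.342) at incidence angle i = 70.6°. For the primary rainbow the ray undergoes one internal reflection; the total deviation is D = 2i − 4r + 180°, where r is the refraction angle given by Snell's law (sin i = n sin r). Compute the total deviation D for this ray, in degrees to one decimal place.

142.6°

sin r = sin 70.6° / 1.342 = 0.9432/1.342 = 0.7028; r = 44.66°.
D = 2·70.6° − 4·44.66° + 180° = 141.20° − 178.62° + 180° = 142.58°.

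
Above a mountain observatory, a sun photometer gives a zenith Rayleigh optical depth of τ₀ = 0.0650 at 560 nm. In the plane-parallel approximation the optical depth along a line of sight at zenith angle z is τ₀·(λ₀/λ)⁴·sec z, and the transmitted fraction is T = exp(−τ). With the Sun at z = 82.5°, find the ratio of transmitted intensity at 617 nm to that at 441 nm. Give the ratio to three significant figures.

Airmass: sec 82.5° = 7.6613.
τ(617 nm) = 0.0650 × (560/617)⁴ × 7.6613 = 0.0650 × 0.6786 × 7.6613 = 0.3379.
τ(441 nm) = 0.0650 × (560/441)⁴ × 7.6613 = 0.0650 × 2.6001 × 7.6613 = 1.2948.
T(617)/T(441) = exp(τ_B − τ_A) = exp(0.9569) = 2.6036.

2.60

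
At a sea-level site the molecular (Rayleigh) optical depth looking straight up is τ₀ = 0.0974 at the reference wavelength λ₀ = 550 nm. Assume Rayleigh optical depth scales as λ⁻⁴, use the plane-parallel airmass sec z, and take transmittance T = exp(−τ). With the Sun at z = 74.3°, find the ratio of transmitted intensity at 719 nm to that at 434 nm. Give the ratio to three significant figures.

2.24

Airmass: sec 74.3° = 3.6955.
τ(719 nm) = 0.0974 × (550/719)⁴ × 3.6955 = 0.0974 × 0.3424 × 3.6955 = 0.1232.
τ(434 nm) = 0.0974 × (550/434)⁴ × 3.6955 = 0.0974 × 2.5792 × 3.6955 = 0.9284.
T(719)/T(434) = exp(τ_B − τ_A) = exp(0.8051) = 2.2370.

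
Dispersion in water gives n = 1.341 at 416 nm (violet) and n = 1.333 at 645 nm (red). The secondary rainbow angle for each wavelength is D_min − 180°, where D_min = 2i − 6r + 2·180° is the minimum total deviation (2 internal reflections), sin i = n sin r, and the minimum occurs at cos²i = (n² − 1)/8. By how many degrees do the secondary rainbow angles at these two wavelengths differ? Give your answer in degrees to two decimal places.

2.08°

At 416 nm (n = 1.341): cos²i = 0.09979 → i = 71.586°, r = 45.034°, D_min = 232.966°, rainbow angle = 52.966°.
At 645 nm (n = 1.333): cos²i = 0.09711 → i = 71.843°, r = 45.466°, D_min = 230.891°, rainbow angle = 50.891°.
Angular width = |52.966° − 50.891°| = 2.075°.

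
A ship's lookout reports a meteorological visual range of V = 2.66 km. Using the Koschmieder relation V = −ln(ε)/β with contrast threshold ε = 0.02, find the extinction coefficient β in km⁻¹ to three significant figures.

β = −ln(0.02) / V = 3.912 / 2.66 = 1.4707 km⁻¹.

1.47 km⁻¹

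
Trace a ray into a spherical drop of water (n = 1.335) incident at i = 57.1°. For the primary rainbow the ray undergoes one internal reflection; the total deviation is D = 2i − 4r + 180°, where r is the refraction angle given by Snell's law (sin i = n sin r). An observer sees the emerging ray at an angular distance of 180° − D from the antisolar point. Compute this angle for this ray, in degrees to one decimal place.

41.7°

sin r = sin 57.1° / 1.335 = 0.8396/1.335 = 0.6289; r = 38.97°.
D = 2·57.1° − 4·38.97° + 180° = 114.20° − 155.88° + 180° = 138.32°.
Angle from antisolar point = 180° − D = 41.68°.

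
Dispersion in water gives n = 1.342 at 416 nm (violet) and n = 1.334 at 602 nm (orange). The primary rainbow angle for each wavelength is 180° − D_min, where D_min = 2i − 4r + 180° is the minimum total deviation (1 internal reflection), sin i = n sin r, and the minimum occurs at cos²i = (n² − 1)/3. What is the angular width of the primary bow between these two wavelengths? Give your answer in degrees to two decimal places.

1.15°

At 416 nm (n = 1.342): cos²i = 0.26699 → i = 58.888°, r = 39.641°, D_min = 139.213°, rainbow angle = 40.787°.
At 602 nm (n = 1.334): cos²i = 0.25985 → i = 59.352°, r = 40.159°, D_min = 138.067°, rainbow angle = 41.933°.
Angular width = |40.787° − 41.933°| = 1.146°.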